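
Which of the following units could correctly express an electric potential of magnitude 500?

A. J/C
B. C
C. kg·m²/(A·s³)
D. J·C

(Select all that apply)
A, C

electric potential has SI base units: kg * m^2 / (A * s^3)

Checking each option against kg * m^2 / (A * s^3):
  A. J/C: ✓ matches
  B. C: ✗ does not match
  C. kg·m²/(A·s³): ✓ matches
  D. J·C: ✗ does not match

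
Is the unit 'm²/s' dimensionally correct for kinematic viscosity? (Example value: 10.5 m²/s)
Yes

kinematic viscosity has SI base units: m^2 / s
m²/s reduces to the same SI base units, so it is a valid unit for kinematic viscosity.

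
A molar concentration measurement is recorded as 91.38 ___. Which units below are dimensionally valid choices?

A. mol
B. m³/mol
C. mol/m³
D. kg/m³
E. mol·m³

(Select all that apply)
C

molar concentration has SI base units: mol / m^3

Checking each option against mol / m^3:
  A. mol: ✗ does not match
  B. m³/mol: ✗ does not match
  C. mol/m³: ✓ matches
  D. kg/m³: ✗ does not match
  E. mol·m³: ✗ does not match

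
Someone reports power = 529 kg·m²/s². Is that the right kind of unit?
No

power has SI base units: kg * m^2 / s^3
kg·m²/s² does NOT reduce to kg * m^2 / s^3; a valid unit for power would be e.g. W.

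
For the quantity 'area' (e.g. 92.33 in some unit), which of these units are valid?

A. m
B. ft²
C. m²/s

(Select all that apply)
B

area has SI base units: m^2

Checking each option against m^2:
  A. m: ✗ does not match
  B. ft²: ✓ matches
  C. m²/s: ✗ does not match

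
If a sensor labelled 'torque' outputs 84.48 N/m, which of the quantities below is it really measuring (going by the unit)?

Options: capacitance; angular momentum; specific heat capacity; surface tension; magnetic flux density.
surface tension

torque should have units dimensionally equivalent to kg * m^2 / s^2 (e.g. N·m).
The given unit 'N/m' reduces to kg / s^2. Of the listed options, that is the dimensionality of surface tension.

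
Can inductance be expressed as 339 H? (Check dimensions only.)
Yes

inductance has SI base units: kg * m^2 / (A^2 * s^2)
H reduces to the same SI base units, so it is a valid unit for inductance.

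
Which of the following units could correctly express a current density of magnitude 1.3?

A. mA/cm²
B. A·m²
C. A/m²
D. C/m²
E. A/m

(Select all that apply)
A, C

current density has SI base units: A / m^2

Checking each option against A / m^2:
  A. mA/cm²: ✓ matches
  B. A·m²: ✗ does not match
  C. A/m²: ✓ matches
  D. C/m²: ✗ does not match
  E. A/m: ✗ does not match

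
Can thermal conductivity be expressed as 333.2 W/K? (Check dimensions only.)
No

thermal conductivity has SI base units: kg * m / (s^3 * K)
W/K does NOT reduce to kg * m / (s^3 * K); a valid unit for thermal conductivity would be e.g. W/(m·K).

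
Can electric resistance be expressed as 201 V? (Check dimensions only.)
No

electric resistance has SI base units: kg * m^2 / (A^2 * s^3)
V does NOT reduce to kg * m^2 / (A^2 * s^3); a valid unit for electric resistance would be e.g. Ω.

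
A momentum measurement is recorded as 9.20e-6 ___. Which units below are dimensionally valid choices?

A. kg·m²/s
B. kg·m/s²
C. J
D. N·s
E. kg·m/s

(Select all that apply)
D, E

momentum has SI base units: kg * m / s

Checking each option against kg * m / s:
  A. kg·m²/s: ✗ does not match
  B. kg·m/s²: ✗ does not match
  C. J: ✗ does not match
  D. N·s: ✓ matches
  E. kg·m/s: ✓ matches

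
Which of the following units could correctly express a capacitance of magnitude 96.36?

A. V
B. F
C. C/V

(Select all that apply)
B, C

capacitance has SI base units: A^2 * s^4 / (kg * m^2)

Checking each option against A^2 * s^4 / (kg * m^2):
  A. V: ✗ does not match
  B. F: ✓ matches
  C. C/V: ✓ matches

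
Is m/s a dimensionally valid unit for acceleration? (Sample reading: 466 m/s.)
No

acceleration has SI base units: m / s^2
m/s does NOT reduce to m / s^2; a valid unit for acceleration would be e.g. m/s².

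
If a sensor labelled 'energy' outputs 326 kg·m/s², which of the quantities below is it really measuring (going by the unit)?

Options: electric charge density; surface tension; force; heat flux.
force

energy should have units dimensionally equivalent to kg * m^2 / s^2 (e.g. J).
The given unit 'kg·m/s²' reduces to kg * m / s^2. Of the listed options, that is the dimensionality of force.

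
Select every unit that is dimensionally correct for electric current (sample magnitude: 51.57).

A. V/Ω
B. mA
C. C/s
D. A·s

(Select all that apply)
A, B, C

electric current has SI base units: A

Checking each option against A:
  A. V/Ω: ✓ matches
  B. mA: ✓ matches
  C. C/s: ✓ matches
  D. A·s: ✗ does not match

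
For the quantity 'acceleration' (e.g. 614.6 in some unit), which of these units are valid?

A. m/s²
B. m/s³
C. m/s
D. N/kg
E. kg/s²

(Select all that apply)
A, D

acceleration has SI base units: m / s^2

Checking each option against m / s^2:
  A. m/s²: ✓ matches
  B. m/s³: ✗ does not match
  C. m/s: ✗ does not match
  D. N/kg: ✓ matches
  E. kg/s²: ✗ does not match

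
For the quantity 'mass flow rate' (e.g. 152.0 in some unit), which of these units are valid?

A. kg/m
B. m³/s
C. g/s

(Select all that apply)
C

mass flow rate has SI base units: kg / s

Checking each option against kg / s:
  A. kg/m: ✗ does not match
  B. m³/s: ✗ does not match
  C. g/s: ✓ matches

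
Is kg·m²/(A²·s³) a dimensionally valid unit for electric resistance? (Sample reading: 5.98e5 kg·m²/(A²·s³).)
Yes

electric resistance has SI base units: kg * m^2 / (A^2 * s^3)
kg·m²/(A²·s³) reduces to the same SI base units, so it is a valid unit for electric resistance.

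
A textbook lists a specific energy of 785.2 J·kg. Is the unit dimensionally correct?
No

specific energy has SI base units: m^2 / s^2
J·kg does NOT reduce to m^2 / s^2; a valid unit for specific energy would be e.g. J/kg.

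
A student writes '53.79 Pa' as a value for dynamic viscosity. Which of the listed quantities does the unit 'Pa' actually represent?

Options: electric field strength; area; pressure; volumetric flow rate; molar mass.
pressure

dynamic viscosity should have units dimensionally equivalent to kg / (m * s) (e.g. Pa·s).
The given unit 'Pa' reduces to kg / (m * s^2). Of the listed options, that is the dimensionality of pressure.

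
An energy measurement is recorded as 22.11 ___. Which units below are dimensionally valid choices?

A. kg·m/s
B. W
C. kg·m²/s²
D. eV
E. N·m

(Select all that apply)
C, D, E

energy has SI base units: kg * m^2 / s^2

Checking each option against kg * m^2 / s^2:
  A. kg·m/s: ✗ does not match
  B. W: ✗ does not match
  C. kg·m²/s²: ✓ matches
  D. eV: ✓ matches
  E. N·m: ✓ matches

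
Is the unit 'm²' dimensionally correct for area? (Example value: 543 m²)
Yes

area has SI base units: m^2
m² reduces to the same SI base units, so it is a valid unit for area.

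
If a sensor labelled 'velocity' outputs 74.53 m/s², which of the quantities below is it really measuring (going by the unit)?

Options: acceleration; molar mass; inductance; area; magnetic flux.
acceleration

velocity should have units dimensionally equivalent to m / s (e.g. m/s).
The given unit 'm/s²' reduces to m / s^2. Of the listed options, that is the dimensionality of acceleration.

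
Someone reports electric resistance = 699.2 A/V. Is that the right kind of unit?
No

electric resistance has SI base units: kg * m^2 / (A^2 * s^3)
A/V does NOT reduce to kg * m^2 / (A^2 * s^3); a valid unit for electric resistance would be e.g. Ω.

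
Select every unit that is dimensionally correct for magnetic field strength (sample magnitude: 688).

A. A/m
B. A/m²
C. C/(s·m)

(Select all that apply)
A, C

magnetic field strength has SI base units: A / m

Checking each option against A / m:
  A. A/m: ✓ matches
  B. A/m²: ✗ does not match
  C. C/(s·m): ✓ matches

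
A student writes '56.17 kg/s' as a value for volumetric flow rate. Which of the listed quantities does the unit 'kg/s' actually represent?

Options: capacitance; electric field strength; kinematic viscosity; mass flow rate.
mass flow rate

volumetric flow rate should have units dimensionally equivalent to m^3 / s (e.g. m³/s).
The given unit 'kg/s' reduces to kg / s. Of the listed options, that is the dimensionality of mass flow rate.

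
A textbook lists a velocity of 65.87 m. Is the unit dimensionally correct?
No

velocity has SI base units: m / s
m does NOT reduce to m / s; a valid unit for velocity would be e.g. m/s.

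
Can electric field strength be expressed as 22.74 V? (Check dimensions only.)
No

electric field strength has SI base units: kg * m / (A * s^3)
V does NOT reduce to kg * m / (A * s^3); a valid unit for electric field strength would be e.g. V/m.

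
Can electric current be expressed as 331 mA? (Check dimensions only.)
Yes

electric current has SI base units: A
mA reduces to the same SI base units, so it is a valid unit for electric current.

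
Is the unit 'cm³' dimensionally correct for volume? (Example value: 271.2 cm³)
Yes

volume has SI base units: m^3
cm³ reduces to the same SI base units, so it is a valid unit for volume.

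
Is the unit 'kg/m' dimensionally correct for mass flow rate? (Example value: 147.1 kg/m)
No

mass flow rate has SI base units: kg / s
kg/m does NOT reduce to kg / s; a valid unit for mass flow rate would be e.g. kg/s.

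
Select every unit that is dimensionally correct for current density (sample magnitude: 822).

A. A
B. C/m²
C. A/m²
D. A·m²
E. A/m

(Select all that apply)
C

current density has SI base units: A / m^2

Checking each option against A / m^2:
  A. A: ✗ does not match
  B. C/m²: ✗ does not match
  C. A/m²: ✓ matches
  D. A·m²: ✗ does not match
  E. A/m: ✗ does not match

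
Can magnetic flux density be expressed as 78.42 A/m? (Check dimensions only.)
No

magnetic flux density has SI base units: kg / (A * s^2)
A/m does NOT reduce to kg / (A * s^2); a valid unit for magnetic flux density would be e.g. T.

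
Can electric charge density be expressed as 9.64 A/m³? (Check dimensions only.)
No

electric charge density has SI base units: A * s / m^3
A/m³ does NOT reduce to A * s / m^3; a valid unit for electric charge density would be e.g. C/m³.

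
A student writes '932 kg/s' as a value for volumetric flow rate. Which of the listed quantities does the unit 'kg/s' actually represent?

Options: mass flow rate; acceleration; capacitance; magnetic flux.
mass flow rate

volumetric flow rate should have units dimensionally equivalent to m^3 / s (e.g. m³/s).
The given unit 'kg/s' reduces to kg / s. Of the listed options, that is the dimensionality of mass flow rate.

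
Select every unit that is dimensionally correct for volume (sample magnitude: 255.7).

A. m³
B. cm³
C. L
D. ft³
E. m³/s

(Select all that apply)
A, B, C, D

volume has SI base units: m^3

Checking each option against m^3:
  A. m³: ✓ matches
  B. cm³: ✓ matches
  C. L: ✓ matches
  D. ft³: ✓ matches
  E. m³/s: ✗ does not match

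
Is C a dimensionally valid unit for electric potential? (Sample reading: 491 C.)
No

electric potential has SI base units: kg * m^2 / (A * s^3)
C does NOT reduce to kg * m^2 / (A * s^3); a valid unit for electric potential would be e.g. V.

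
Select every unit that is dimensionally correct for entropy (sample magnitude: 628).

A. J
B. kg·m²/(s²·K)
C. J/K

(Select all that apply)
B, C

entropy has SI base units: kg * m^2 / (s^2 * K)

Checking each option against kg * m^2 / (s^2 * K):
  A. J: ✗ does not match
  B. kg·m²/(s²·K): ✓ matches
  C. J/K: ✓ matches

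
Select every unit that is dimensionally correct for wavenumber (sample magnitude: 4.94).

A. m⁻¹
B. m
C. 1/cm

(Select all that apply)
A, C

wavenumber has SI base units: 1 / m

Checking each option against 1 / m:
  A. m⁻¹: ✓ matches
  B. m: ✗ does not match
  C. 1/cm: ✓ matches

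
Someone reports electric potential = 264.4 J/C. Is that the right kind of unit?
Yes

electric potential has SI base units: kg * m^2 / (A * s^3)
J/C reduces to the same SI base units, so it is a valid unit for electric potential.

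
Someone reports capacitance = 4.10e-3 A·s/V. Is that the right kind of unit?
Yes

capacitance has SI base units: A^2 * s^4 / (kg * m^2)
A·s/V reduces to the same SI base units, so it is a valid unit for capacitance.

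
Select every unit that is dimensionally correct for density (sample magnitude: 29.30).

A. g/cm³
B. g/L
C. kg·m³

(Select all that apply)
A, B

density has SI base units: kg / m^3

Checking each option against kg / m^3:
  A. g/cm³: ✓ matches
  B. g/L: ✓ matches
  C. kg·m³: ✗ does not match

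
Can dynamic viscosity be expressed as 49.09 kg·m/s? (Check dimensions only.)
No

dynamic viscosity has SI base units: kg / (m * s)
kg·m/s does NOT reduce to kg / (m * s); a valid unit for dynamic viscosity would be e.g. Pa·s.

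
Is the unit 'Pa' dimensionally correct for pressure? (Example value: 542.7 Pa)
Yes

pressure has SI base units: kg / (m * s^2)
Pa reduces to the same SI base units, so it is a valid unit for pressure.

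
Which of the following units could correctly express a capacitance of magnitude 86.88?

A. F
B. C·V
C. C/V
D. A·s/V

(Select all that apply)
A, C, D

capacitance has SI base units: A^2 * s^4 / (kg * m^2)

Checking each option against A^2 * s^4 / (kg * m^2):
  A. F: ✓ matches
  B. C·V: ✗ does not match
  C. C/V: ✓ matches
  D. A·s/V: ✓ matches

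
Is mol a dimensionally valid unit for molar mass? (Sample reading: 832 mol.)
No

molar mass has SI base units: kg / mol
mol does NOT reduce to kg / mol; a valid unit for molar mass would be e.g. kg/mol.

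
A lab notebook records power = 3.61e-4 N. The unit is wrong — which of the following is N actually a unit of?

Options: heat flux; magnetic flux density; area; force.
force

power should have units dimensionally equivalent to kg * m^2 / s^3 (e.g. W).
The given unit 'N' reduces to kg * m / s^2. Of the listed options, that is the dimensionality of force.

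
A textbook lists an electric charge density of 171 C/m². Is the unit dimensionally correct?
No

electric charge density has SI base units: A * s / m^3
C/m² does NOT reduce to A * s / m^3; a valid unit for electric charge density would be e.g. C/m³.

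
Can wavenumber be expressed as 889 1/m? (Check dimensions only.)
Yes

wavenumber has SI base units: 1 / m
1/m reduces to the same SI base units, so it is a valid unit for wavenumber.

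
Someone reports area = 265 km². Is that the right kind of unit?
Yes

area has SI base units: m^2
km² reduces to the same SI base units, so it is a valid unit for area.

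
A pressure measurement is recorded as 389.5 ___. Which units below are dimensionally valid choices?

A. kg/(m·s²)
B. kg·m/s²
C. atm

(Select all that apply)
A, C

pressure has SI base units: kg / (m * s^2)

Checking each option against kg / (m * s^2):
  A. kg/(m·s²): ✓ matches
  B. kg·m/s²: ✗ does not match
  C. atm: ✓ matches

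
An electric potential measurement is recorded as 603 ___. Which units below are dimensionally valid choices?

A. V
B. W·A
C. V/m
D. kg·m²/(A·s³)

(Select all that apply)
A, D

electric potential has SI base units: kg * m^2 / (A * s^3)

Checking each option against kg * m^2 / (A * s^3):
  A. V: ✓ matches
  B. W·A: ✗ does not match
  C. V/m: ✗ does not match
  D. kg·m²/(A·s³): ✓ matches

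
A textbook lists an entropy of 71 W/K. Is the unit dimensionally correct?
No

entropy has SI base units: kg * m^2 / (s^2 * K)
W/K does NOT reduce to kg * m^2 / (s^2 * K); a valid unit for entropy would be e.g. J/K.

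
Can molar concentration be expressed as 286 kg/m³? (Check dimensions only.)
No

molar concentration has SI base units: mol / m^3
kg/m³ does NOT reduce to mol / m^3; a valid unit for molar concentration would be e.g. mol/m³.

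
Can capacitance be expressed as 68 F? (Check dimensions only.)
Yes

capacitance has SI base units: A^2 * s^4 / (kg * m^2)
F reduces to the same SI base units, so it is a valid unit for capacitance.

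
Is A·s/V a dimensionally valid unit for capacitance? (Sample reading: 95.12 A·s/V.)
Yes

capacitance has SI base units: A^2 * s^4 / (kg * m^2)
A·s/V reduces to the same SI base units, so it is a valid unit for capacitance.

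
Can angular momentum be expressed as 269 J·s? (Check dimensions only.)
Yes

angular momentum has SI base units: kg * m^2 / s
J·s reduces to the same SI base units, so it is a valid unit for angular momentum.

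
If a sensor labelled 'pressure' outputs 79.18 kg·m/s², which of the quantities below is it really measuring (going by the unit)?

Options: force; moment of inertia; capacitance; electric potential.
force

pressure should have units dimensionally equivalent to kg / (m * s^2) (e.g. Pa).
The given unit 'kg·m/s²' reduces to kg * m / s^2. Of the listed options, that is the dimensionality of force.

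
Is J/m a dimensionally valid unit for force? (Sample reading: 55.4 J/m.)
Yes

force has SI base units: kg * m / s^2
J/m reduces to the same SI base units, so it is a valid unit for force.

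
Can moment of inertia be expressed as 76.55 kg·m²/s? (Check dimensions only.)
No

moment of inertia has SI base units: kg * m^2
kg·m²/s does NOT reduce to kg * m^2; a valid unit for moment of inertia would be e.g. kg·m².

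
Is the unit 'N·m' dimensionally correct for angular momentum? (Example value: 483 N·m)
No

angular momentum has SI base units: kg * m^2 / s
N·m does NOT reduce to kg * m^2 / s; a valid unit for angular momentum would be e.g. kg·m²/s.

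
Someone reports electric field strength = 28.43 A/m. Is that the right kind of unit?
No

electric field strength has SI base units: kg * m / (A * s^3)
A/m does NOT reduce to kg * m / (A * s^3); a valid unit for electric field strength would be e.g. V/m.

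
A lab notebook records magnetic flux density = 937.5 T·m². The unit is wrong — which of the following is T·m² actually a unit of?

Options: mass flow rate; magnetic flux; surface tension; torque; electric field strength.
magnetic flux

magnetic flux density should have units dimensionally equivalent to kg / (A * s^2) (e.g. T).
The given unit 'T·m²' reduces to kg * m^2 / (A * s^2). Of the listed options, that is the dimensionality of magnetic flux.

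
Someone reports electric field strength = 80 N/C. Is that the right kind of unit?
Yes

electric field strength has SI base units: kg * m / (A * s^3)
N/C reduces to the same SI base units, so it is a valid unit for electric field strength.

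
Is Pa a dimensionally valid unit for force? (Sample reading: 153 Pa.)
No

force has SI base units: kg * m / s^2
Pa does NOT reduce to kg * m / s^2; a valid unit for force would be e.g. N.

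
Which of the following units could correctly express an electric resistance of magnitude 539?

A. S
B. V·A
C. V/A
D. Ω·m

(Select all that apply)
C

electric resistance has SI base units: kg * m^2 / (A^2 * s^3)

Checking each option against kg * m^2 / (A^2 * s^3):
  A. S: ✗ does not match
  B. V·A: ✗ does not match
  C. V/A: ✓ matches
  D. Ω·m: ✗ does not match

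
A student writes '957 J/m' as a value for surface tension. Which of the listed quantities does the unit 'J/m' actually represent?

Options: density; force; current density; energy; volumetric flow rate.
force

surface tension should have units dimensionally equivalent to kg / s^2 (e.g. N/m).
The given unit 'J/m' reduces to kg * m / s^2. Of the listed options, that is the dimensionality of force.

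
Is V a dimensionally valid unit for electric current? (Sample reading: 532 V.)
No

electric current has SI base units: A
V does NOT reduce to A; a valid unit for electric current would be e.g. A.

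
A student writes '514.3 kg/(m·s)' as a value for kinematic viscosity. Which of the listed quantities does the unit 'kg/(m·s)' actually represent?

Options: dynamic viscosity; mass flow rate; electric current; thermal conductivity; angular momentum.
dynamic viscosity

kinematic viscosity should have units dimensionally equivalent to m^2 / s (e.g. m²/s).
The given unit 'kg/(m·s)' reduces to kg / (m * s). Of the listed options, that is the dimensionality of dynamic viscosity.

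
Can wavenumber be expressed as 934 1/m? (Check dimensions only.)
Yes

wavenumber has SI base units: 1 / m
1/m reduces to the same SI base units, so it is a valid unit for wavenumber.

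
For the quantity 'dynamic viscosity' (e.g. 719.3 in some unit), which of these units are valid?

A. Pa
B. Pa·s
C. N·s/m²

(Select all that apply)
B, C

dynamic viscosity has SI base units: kg / (m * s)

Checking each option against kg / (m * s):
  A. Pa: ✗ does not match
  B. Pa·s: ✓ matches
  C. N·s/m²: ✓ matches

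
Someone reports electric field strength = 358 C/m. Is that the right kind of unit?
No

electric field strength has SI base units: kg * m / (A * s^3)
C/m does NOT reduce to kg * m / (A * s^3); a valid unit for electric field strength would be e.g. V/m.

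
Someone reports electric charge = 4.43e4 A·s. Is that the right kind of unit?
Yes

electric charge has SI base units: A * s
A·s reduces to the same SI base units, so it is a valid unit for electric charge.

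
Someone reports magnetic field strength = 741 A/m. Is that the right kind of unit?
Yes

magnetic field strength has SI base units: A / m
A/m reduces to the same SI base units, so it is a valid unit for magnetic field strength.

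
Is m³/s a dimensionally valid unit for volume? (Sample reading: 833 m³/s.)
No

volume has SI base units: m^3
m³/s does NOT reduce to m^3; a valid unit for volume would be e.g. m³.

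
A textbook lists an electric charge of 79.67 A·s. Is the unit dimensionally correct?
Yes

electric charge has SI base units: A * s
A·s reduces to the same SI base units, so it is a valid unit for electric charge.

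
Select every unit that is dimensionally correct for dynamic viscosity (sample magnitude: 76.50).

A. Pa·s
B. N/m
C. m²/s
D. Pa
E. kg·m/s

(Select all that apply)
A

dynamic viscosity has SI base units: kg / (m * s)

Checking each option against kg / (m * s):
  A. Pa·s: ✓ matches
  B. N/m: ✗ does not match
  C. m²/s: ✗ does not match
  D. Pa: ✗ does not match
  E. kg·m/s: ✗ does not match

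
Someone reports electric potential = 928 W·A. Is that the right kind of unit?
No

electric potential has SI base units: kg * m^2 / (A * s^3)
W·A does NOT reduce to kg * m^2 / (A * s^3); a valid unit for electric potential would be e.g. V.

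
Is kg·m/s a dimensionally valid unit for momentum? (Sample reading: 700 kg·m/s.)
Yes

momentum has SI base units: kg * m / s
kg·m/s reduces to the same SI base units, so it is a valid unit for momentum.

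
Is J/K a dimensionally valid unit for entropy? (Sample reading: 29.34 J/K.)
Yes

entropy has SI base units: kg * m^2 / (s^2 * K)
J/K reduces to the same SI base units, so it is a valid unit for entropy.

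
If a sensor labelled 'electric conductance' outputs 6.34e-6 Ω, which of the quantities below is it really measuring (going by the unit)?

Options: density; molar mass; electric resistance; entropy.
electric resistance

electric conductance should have units dimensionally equivalent to A^2 * s^3 / (kg * m^2) (e.g. S).
The given unit 'Ω' reduces to kg * m^2 / (A^2 * s^3). Of the listed options, that is the dimensionality of electric resistance.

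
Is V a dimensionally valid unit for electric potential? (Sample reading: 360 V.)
Yes

electric potential has SI base units: kg * m^2 / (A * s^3)
V reduces to the same SI base units, so it is a valid unit for electric potential.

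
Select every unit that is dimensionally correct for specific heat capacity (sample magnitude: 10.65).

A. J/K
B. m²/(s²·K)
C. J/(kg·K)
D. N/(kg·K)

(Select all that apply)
B, C

specific heat capacity has SI base units: m^2 / (s^2 * K)

Checking each option against m^2 / (s^2 * K):
  A. J/K: ✗ does not match
  B. m²/(s²·K): ✓ matches
  C. J/(kg·K): ✓ matches
  D. N/(kg·K): ✗ does not match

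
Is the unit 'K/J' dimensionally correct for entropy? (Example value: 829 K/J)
No

entropy has SI base units: kg * m^2 / (s^2 * K)
K/J does NOT reduce to kg * m^2 / (s^2 * K); a valid unit for entropy would be e.g. J/K.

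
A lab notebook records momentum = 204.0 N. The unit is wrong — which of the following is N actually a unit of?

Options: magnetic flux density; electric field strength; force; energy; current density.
force

momentum should have units dimensionally equivalent to kg * m / s (e.g. kg·m/s).
The given unit 'N' reduces to kg * m / s^2. Of the listed options, that is the dimensionality of force.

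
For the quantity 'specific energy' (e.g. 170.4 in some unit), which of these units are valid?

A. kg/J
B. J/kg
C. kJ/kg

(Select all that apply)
B, C

specific energy has SI base units: m^2 / s^2

Checking each option against m^2 / s^2:
  A. kg/J: ✗ does not match
  B. J/kg: ✓ matches
  C. kJ/kg: ✓ matches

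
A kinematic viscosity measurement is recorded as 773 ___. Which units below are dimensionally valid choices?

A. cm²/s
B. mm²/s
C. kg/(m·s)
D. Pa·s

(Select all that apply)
A, B

kinematic viscosity has SI base units: m^2 / s

Checking each option against m^2 / s:
  A. cm²/s: ✓ matches
  B. mm²/s: ✓ matches
  C. kg/(m·s): ✗ does not match
  D. Pa·s: ✗ does not match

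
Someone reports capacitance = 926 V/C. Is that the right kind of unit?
No

capacitance has SI base units: A^2 * s^4 / (kg * m^2)
V/C does NOT reduce to A^2 * s^4 / (kg * m^2); a valid unit for capacitance would be e.g. F.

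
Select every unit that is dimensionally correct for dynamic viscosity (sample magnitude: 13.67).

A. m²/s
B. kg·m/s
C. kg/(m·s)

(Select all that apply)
C

dynamic viscosity has SI base units: kg / (m * s)

Checking each option against kg / (m * s):
  A. m²/s: ✗ does not match
  B. kg·m/s: ✗ does not match
  C. kg/(m·s): ✓ matches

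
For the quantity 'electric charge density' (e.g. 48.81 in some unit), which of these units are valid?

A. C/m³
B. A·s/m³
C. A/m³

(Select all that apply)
A, B

electric charge density has SI base units: A * s / m^3

Checking each option against A * s / m^3:
  A. C/m³: ✓ matches
  B. A·s/m³: ✓ matches
  C. A/m³: ✗ does not match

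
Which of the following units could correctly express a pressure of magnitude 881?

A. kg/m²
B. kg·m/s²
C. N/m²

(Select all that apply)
C

pressure has SI base units: kg / (m * s^2)

Checking each option against kg / (m * s^2):
  A. kg/m²: ✗ does not match
  B. kg·m/s²: ✗ does not match
  C. N/m²: ✓ matches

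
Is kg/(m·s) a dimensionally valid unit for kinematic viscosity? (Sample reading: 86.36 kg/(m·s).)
No

kinematic viscosity has SI base units: m^2 / s
kg/(m·s) does NOT reduce to m^2 / s; a valid unit for kinematic viscosity would be e.g. m²/s.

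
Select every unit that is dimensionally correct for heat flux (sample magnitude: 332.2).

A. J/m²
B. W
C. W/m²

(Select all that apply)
C

heat flux has SI base units: kg / s^3

Checking each option against kg / s^3:
  A. J/m²: ✗ does not match
  B. W: ✗ does not match
  C. W/m²: ✓ matches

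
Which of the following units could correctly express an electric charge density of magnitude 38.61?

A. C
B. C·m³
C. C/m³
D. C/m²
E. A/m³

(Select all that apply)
C

electric charge density has SI base units: A * s / m^3

Checking each option against A * s / m^3:
  A. C: ✗ does not match
  B. C·m³: ✗ does not match
  C. C/m³: ✓ matches
  D. C/m²: ✗ does not match
  E. A/m³: ✗ does not match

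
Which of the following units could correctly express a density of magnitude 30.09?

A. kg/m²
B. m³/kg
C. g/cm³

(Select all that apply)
C

density has SI base units: kg / m^3

Checking each option against kg / m^3:
  A. kg/m²: ✗ does not match
  B. m³/kg: ✗ does not match
  C. g/cm³: ✓ matches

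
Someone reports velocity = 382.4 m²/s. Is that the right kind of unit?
No

velocity has SI base units: m / s
m²/s does NOT reduce to m / s; a valid unit for velocity would be e.g. m/s.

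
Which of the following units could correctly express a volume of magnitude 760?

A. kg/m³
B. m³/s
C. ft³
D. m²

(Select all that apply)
C

volume has SI base units: m^3

Checking each option against m^3:
  A. kg/m³: ✗ does not match
  B. m³/s: ✗ does not match
  C. ft³: ✓ matches
  D. m²: ✗ does not match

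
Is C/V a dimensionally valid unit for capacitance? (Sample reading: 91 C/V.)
Yes

capacitance has SI base units: A^2 * s^4 / (kg * m^2)
C/V reduces to the same SI base units, so it is a valid unit for capacitance.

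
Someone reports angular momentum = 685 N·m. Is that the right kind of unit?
No

angular momentum has SI base units: kg * m^2 / s
N·m does NOT reduce to kg * m^2 / s; a valid unit for angular momentum would be e.g. kg·m²/s.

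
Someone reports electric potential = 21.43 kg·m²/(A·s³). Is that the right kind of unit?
Yes

electric potential has SI base units: kg * m^2 / (A * s^3)
kg·m²/(A·s³) reduces to the same SI base units, so it is a valid unit for electric potential.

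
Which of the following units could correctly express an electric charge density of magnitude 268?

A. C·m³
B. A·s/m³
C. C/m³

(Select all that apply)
B, C

electric charge density has SI base units: A * s / m^3

Checking each option against A * s / m^3:
  A. C·m³: ✗ does not match
  B. A·s/m³: ✓ matches
  C. C/m³: ✓ matches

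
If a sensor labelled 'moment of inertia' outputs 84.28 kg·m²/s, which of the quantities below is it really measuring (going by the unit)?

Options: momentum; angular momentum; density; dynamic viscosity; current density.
angular momentum

moment of inertia should have units dimensionally equivalent to kg * m^2 (e.g. kg·m²).
The given unit 'kg·m²/s' reduces to kg * m^2 / s. Of the listed options, that is the dimensionality of angular momentum.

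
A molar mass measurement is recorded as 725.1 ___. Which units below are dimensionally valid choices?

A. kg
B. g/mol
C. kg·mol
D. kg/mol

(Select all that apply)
B, D

molar mass has SI base units: kg / mol

Checking each option against kg / mol:
  A. kg: ✗ does not match
  B. g/mol: ✓ matches
  C. kg·mol: ✗ does not match
  D. kg/mol: ✓ matches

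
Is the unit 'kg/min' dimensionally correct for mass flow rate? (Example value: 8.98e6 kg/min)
Yes

mass flow rate has SI base units: kg / s
kg/min reduces to the same SI base units, so it is a valid unit for mass flow rate.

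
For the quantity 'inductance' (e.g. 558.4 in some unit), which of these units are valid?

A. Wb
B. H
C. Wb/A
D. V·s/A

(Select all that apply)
B, C, D

inductance has SI base units: kg * m^2 / (A^2 * s^2)

Checking each option against kg * m^2 / (A^2 * s^2):
  A. Wb: ✗ does not match
  B. H: ✓ matches
  C. Wb/A: ✓ matches
  D. V·s/A: ✓ matches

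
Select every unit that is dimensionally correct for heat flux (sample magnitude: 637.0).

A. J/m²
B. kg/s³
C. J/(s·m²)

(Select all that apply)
B, C

heat flux has SI base units: kg / s^3

Checking each option against kg / s^3:
  A. J/m²: ✗ does not match
  B. kg/s³: ✓ matches
  C. J/(s·m²): ✓ matches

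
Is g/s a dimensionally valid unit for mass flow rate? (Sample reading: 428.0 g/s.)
Yes

mass flow rate has SI base units: kg / s
g/s reduces to the same SI base units, so it is a valid unit for mass flow rate.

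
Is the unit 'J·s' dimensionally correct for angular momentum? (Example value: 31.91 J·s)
Yes

angular momentum has SI base units: kg * m^2 / s
J·s reduces to the same SI base units, so it is a valid unit for angular momentum.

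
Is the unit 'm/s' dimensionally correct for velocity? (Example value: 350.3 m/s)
Yes

velocity has SI base units: m / s
m/s reduces to the same SI base units, so it is a valid unit for velocity.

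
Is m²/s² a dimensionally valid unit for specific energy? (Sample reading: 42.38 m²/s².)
Yes

specific energy has SI base units: m^2 / s^2
m²/s² reduces to the same SI base units, so it is a valid unit for specific energy.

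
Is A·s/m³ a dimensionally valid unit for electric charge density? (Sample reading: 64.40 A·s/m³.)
Yes

electric charge density has SI base units: A * s / m^3
A·s/m³ reduces to the same SI base units, so it is a valid unit for electric charge density.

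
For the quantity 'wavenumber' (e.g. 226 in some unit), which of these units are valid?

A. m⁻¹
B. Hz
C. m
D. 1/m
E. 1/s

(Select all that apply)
A, D

wavenumber has SI base units: 1 / m

Checking each option against 1 / m:
  A. m⁻¹: ✓ matches
  B. Hz: ✗ does not match
  C. m: ✗ does not match
  D. 1/m: ✓ matches
  E. 1/s: ✗ does not match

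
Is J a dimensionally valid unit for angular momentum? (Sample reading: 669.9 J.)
No

angular momentum has SI base units: kg * m^2 / s
J does NOT reduce to kg * m^2 / s; a valid unit for angular momentum would be e.g. kg·m²/s.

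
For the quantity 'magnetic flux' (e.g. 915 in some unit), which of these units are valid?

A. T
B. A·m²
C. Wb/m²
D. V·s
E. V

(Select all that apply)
D

magnetic flux has SI base units: kg * m^2 / (A * s^2)

Checking each option against kg * m^2 / (A * s^2):
  A. T: ✗ does not match
  B. A·m²: ✗ does not match
  C. Wb/m²: ✗ does not match
  D. V·s: ✓ matches
  E. V: ✗ does not match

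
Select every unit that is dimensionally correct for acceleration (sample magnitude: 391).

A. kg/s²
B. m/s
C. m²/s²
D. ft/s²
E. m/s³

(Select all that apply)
D

acceleration has SI base units: m / s^2

Checking each option against m / s^2:
  A. kg/s²: ✗ does not match
  B. m/s: ✗ does not match
  C. m²/s²: ✗ does not match
  D. ft/s²: ✓ matches
  E. m/s³: ✗ does not match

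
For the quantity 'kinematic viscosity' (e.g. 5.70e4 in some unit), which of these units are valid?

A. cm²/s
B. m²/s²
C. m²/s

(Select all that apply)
A, C

kinematic viscosity has SI base units: m^2 / s

Checking each option against m^2 / s:
  A. cm²/s: ✓ matches
  B. m²/s²: ✗ does not match
  C. m²/s: ✓ matches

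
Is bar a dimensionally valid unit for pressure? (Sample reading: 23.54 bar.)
Yes

pressure has SI base units: kg / (m * s^2)
bar reduces to the same SI base units, so it is a valid unit for pressure.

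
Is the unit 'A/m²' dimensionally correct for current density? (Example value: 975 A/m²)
Yes

current density has SI base units: A / m^2
A/m² reduces to the same SI base units, so it is a valid unit for current density.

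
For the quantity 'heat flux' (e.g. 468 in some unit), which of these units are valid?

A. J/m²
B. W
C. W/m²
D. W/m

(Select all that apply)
C

heat flux has SI base units: kg / s^3

Checking each option against kg / s^3:
  A. J/m²: ✗ does not match
  B. W: ✗ does not match
  C. W/m²: ✓ matches
  D. W/m: ✗ does not match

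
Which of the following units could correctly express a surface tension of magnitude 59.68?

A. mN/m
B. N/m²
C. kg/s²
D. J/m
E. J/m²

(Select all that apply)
A, C, E

surface tension has SI base units: kg / s^2

Checking each option against kg / s^2:
  A. mN/m: ✓ matches
  B. N/m²: ✗ does not match
  C. kg/s²: ✓ matches
  D. J/m: ✗ does not match
  E. J/m²: ✓ matches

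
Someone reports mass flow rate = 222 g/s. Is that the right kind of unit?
Yes

mass flow rate has SI base units: kg / s
g/s reduces to the same SI base units, so it is a valid unit for mass flow rate.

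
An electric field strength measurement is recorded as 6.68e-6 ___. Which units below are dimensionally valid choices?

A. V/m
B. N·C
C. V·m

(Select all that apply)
A

electric field strength has SI base units: kg * m / (A * s^3)

Checking each option against kg * m / (A * s^3):
  A. V/m: ✓ matches
  B. N·C: ✗ does not match
  C. V·m: ✗ does not match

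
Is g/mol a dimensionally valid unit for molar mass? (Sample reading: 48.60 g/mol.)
Yes

molar mass has SI base units: kg / mol
g/mol reduces to the same SI base units, so it is a valid unit for molar mass.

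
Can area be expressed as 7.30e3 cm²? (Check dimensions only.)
Yes

area has SI base units: m^2
cm² reduces to the same SI base units, so it is a valid unit for area.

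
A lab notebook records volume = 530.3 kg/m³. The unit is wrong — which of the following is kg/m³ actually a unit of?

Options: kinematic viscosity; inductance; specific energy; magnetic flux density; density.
density

volume should have units dimensionally equivalent to m^3 (e.g. m³).
The given unit 'kg/m³' reduces to kg / m^3. Of the listed options, that is the dimensionality of density.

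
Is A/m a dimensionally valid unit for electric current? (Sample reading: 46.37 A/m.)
No

electric current has SI base units: A
A/m does NOT reduce to A; a valid unit for electric current would be e.g. A.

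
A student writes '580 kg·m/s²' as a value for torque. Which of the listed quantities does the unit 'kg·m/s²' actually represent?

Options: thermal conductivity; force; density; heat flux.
force

torque should have units dimensionally equivalent to kg * m^2 / s^2 (e.g. N·m).
The given unit 'kg·m/s²' reduces to kg * m / s^2. Of the listed options, that is the dimensionality of force.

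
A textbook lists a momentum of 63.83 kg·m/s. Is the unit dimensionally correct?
Yes

momentum has SI base units: kg * m / s
kg·m/s reduces to the same SI base units, so it is a valid unit for momentum.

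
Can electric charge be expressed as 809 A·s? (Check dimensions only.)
Yes

electric charge has SI base units: A * s
A·s reduces to the same SI base units, so it is a valid unit for electric charge.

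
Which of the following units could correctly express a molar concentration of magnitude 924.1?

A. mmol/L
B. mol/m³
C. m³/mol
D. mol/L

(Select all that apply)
A, B, D

molar concentration has SI base units: mol / m^3

Checking each option against mol / m^3:
  A. mmol/L: ✓ matches
  B. mol/m³: ✓ matches
  C. m³/mol: ✗ does not match
  D. mol/L: ✓ matches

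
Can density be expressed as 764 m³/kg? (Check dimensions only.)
No

density has SI base units: kg / m^3
m³/kg does NOT reduce to kg / m^3; a valid unit for density would be e.g. kg/m³.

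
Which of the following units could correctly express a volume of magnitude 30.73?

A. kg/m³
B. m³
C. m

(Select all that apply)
B

volume has SI base units: m^3

Checking each option against m^3:
  A. kg/m³: ✗ does not match
  B. m³: ✓ matches
  C. m: ✗ does not match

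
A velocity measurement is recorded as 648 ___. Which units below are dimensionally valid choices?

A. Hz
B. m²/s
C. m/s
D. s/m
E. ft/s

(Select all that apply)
C, E

velocity has SI base units: m / s

Checking each option against m / s:
  A. Hz: ✗ does not match
  B. m²/s: ✗ does not match
  C. m/s: ✓ matches
  D. s/m: ✗ does not match
  E. ft/s: ✓ matches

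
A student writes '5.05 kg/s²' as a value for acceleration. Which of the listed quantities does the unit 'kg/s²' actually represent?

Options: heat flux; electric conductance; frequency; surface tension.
surface tension

acceleration should have units dimensionally equivalent to m / s^2 (e.g. m/s²).
The given unit 'kg/s²' reduces to kg / s^2. Of the listed options, that is the dimensionality of surface tension.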